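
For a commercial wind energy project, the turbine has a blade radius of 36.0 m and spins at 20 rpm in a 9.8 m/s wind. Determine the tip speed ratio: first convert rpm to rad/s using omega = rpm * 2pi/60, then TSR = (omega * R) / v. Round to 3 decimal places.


Convert rotational speed to rad/s:
  omega = 20 * 2 * pi / 60 = 2.0944 rad/s
Compute tip speed:
  v_tip = omega * R = 2.0944 * 36.0 = 75.398 m/s
Tip speed ratio:
  TSR = v_tip / v_wind = 75.398 / 9.8 = 7.694

7.694


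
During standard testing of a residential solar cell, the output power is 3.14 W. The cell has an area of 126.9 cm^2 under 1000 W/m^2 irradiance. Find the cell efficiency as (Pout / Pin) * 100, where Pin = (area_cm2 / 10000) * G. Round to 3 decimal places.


First compute the input power:
  Pin = area_cm2 / 10000 * G = 126.9 / 10000 * 1000 = 12.69 W
Then compute efficiency:
  Efficiency = (Pout / Pin) * 100 = (3.14 / 12.69) * 100
  Efficiency = 24.744%

24.744


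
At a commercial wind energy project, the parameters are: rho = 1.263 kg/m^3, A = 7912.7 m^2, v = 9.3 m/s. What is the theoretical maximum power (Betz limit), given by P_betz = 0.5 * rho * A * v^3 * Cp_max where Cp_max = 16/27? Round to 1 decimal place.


The Betz coefficient Cp_max = 16/27 = 0.5926
v^3 = 9.3^3 = 804.357
P_betz = 0.5 * rho * A * v^3 * Cp_max
P_betz = 0.5 * 1.263 * 7912.7 * 804.357 * 0.5926
P_betz = 2381788.1 W

2381788.1


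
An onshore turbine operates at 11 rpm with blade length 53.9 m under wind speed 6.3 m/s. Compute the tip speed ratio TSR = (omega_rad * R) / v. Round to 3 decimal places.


Convert rotational speed to rad/s:
  omega = 11 * 2 * pi / 60 = 1.1519 rad/s
Compute tip speed:
  v_tip = omega * R = 1.1519 * 53.9 = 62.088 m/s
Tip speed ratio:
  TSR = v_tip / v_wind = 62.088 / 6.3 = 9.855

9.855


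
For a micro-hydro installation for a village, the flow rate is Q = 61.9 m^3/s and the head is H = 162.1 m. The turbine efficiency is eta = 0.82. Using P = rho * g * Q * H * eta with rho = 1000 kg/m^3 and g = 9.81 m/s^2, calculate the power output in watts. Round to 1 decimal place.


Apply the hydropower formula P = rho * g * Q * H * eta
rho * g = 1000 * 9.81 = 9810.0
P = 9810.0 * 61.9 * 162.1 * 0.82
P = 80715422.4 W

80715422.4


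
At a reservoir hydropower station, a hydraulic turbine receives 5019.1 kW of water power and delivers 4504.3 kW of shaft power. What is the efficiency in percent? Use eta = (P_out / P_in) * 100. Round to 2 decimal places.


Turbine efficiency = (output power / input power) * 100
eta = (4504.3 / 5019.1) * 100
eta = 89.74%

89.74


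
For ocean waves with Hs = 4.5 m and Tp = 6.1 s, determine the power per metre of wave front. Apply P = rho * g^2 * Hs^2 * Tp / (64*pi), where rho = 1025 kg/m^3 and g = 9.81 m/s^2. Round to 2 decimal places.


Apply wave power formula:
  g^2 = 9.81^2 = 96.2361
  Hs^2 = 4.5^2 = 20.25
  Numerator = rho * g^2 * Hs^2 * Tp = 1025 * 96.2361 * 20.25 * 6.1 = 12184753.36
  Denominator = 64 * pi = 201.0619
  P = 12184753.36 / 201.0619 = 60601.99 W/m

60601.99


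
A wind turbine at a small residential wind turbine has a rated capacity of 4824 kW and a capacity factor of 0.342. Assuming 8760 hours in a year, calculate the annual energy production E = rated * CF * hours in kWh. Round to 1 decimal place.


Annual energy = rated_kW * capacity_factor * hours_per_year
Given: P_rated = 4824 kW, CF = 0.342, hours = 8760
E = 4824 * 0.342 * 8760
E = 14452318.1 kWh

14452318.1


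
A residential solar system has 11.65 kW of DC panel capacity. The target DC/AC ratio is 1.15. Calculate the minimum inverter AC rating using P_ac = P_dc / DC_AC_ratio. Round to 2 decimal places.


The inverter AC capacity is determined by the DC/AC ratio.
Given: P_dc = 11.65 kW, DC/AC ratio = 1.15
P_ac = P_dc / ratio = 11.65 / 1.15
P_ac = 10.13 kW

10.13


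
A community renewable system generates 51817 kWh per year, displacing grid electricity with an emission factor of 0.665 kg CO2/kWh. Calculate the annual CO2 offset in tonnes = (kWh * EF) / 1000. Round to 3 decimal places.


CO2 offset in kg = generation * emission_factor
CO2 offset = 51817 * 0.665 = 34458.31 kg
Convert to tonnes:
  CO2 offset = 34458.31 / 1000 = 34.458 tonnes

34.458


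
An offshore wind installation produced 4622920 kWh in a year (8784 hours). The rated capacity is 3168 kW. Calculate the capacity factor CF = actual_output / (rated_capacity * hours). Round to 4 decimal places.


Capacity factor = actual output / maximum possible output
Maximum possible = rated * hours = 3168 * 8784 = 27827712 kWh
CF = 4622920 / 27827712
CF = 0.1661

0.1661


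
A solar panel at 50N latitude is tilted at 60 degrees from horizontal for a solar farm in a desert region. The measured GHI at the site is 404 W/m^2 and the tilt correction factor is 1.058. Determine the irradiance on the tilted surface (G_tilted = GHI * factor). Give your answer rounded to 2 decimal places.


Identify the given values:
  GHI = 404 W/m^2, tilt correction factor = 1.058
Apply the formula G_tilted = GHI * factor:
  G_tilted = 404 * 1.058
  G_tilted = 427.43 W/m^2

427.43


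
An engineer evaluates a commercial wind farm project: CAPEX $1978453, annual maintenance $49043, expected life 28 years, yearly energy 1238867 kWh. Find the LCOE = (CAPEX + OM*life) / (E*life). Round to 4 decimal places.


Total cost = CAPEX + OM * lifetime = 1978453 + 49043 * 28 = 1978453 + 1373204 = 3351657
Total generation = annual * lifetime = 1238867 * 28 = 34688276 kWh
LCOE = 3351657 / 34688276
LCOE = 0.0966 $/kWh

0.0966


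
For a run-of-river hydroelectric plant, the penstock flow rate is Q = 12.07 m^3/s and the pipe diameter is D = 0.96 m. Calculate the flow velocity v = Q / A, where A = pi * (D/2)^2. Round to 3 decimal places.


Compute pipe cross-sectional area:
  A = pi * (D/2)^2 = pi * (0.96/2)^2 = 0.7238 m^2
Calculate velocity:
  v = Q / A = 12.07 / 0.7238
  v = 16.675 m/s

16.675


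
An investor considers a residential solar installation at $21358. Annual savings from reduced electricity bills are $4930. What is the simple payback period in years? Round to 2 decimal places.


Simple payback period = initial cost / annual savings
Payback = 21358 / 4930
Payback = 4.33 years

4.33


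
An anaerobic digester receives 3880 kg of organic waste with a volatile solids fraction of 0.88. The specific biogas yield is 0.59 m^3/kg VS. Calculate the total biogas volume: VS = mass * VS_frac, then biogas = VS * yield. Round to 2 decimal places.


Compute volatile solids:
  VS = mass * VS_fraction = 3880 * 0.88 = 3414.4 kg
Calculate biogas volume:
  Biogas = VS * specific_yield = 3414.4 * 0.59
  Biogas = 2014.50 m^3

2014.50


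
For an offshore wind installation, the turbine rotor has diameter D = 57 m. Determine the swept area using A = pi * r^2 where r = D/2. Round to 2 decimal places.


Compute the rotor radius:
  r = D / 2 = 57 / 2 = 28.5 m
Calculate swept area:
  A = pi * r^2 = pi * 28.5^2
  A = 2551.76 m^2

2551.76


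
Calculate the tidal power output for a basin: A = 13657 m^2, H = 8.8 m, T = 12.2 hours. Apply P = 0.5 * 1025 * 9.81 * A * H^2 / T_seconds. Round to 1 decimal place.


Convert period to seconds: T = 12.2 * 3600 = 43920.0 s
H^2 = 8.8^2 = 77.44
P = 0.5 * rho * g * A * H^2 / T
P = 0.5 * 1025 * 9.81 * 13657 * 77.44 / 43920.0
P = 121065.7 W

121065.7


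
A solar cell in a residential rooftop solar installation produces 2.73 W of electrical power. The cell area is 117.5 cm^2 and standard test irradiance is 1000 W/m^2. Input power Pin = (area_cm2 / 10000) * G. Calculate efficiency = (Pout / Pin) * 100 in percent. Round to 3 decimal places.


First compute the input power:
  Pin = area_cm2 / 10000 * G = 117.5 / 10000 * 1000 = 11.75 W
Then compute efficiency:
  Efficiency = (Pout / Pin) * 100 = (2.73 / 11.75) * 100
  Efficiency = 23.234%

23.234


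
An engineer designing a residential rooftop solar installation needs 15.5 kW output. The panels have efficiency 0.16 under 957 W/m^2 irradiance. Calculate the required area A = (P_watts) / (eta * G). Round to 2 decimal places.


Convert target power to watts: P = 15.5 * 1000 = 15500.0 W
Compute denominator: eta * G = 0.16 * 957 = 153.12
Required area A = P / (eta * G) = 15500.0 / 153.12
A = 101.23 m^2

101.23


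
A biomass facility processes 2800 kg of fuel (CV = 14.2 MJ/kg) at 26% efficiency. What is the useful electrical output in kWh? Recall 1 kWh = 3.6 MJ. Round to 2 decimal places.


Total energy = mass * CV = 2800 * 14.2 = 39760.0 MJ
Useful energy = total * eta = 39760.0 * 0.26 = 10337.6 MJ
Convert to kWh: 10337.6 / 3.6
Useful energy = 2871.56 kWh

2871.56


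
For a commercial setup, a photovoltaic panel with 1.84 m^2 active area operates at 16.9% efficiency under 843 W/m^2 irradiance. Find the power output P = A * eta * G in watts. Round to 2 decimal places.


Use the solar power formula P = A * eta * G.
Given: A = 1.84 m^2, eta = 0.169, G = 843 W/m^2
P = 1.84 * 0.169 * 843
P = 262.14 W

262.14


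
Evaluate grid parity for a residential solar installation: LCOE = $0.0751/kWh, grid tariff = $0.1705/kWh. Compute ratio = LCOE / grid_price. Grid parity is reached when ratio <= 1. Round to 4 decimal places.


Compare LCOE to grid price:
  LCOE = $0.0751/kWh, Grid price = $0.1705/kWh
  Ratio = LCOE / grid_price = 0.0751 / 0.1705 = 0.4405
  Grid parity achieved (ratio <= 1)? yes

0.4405


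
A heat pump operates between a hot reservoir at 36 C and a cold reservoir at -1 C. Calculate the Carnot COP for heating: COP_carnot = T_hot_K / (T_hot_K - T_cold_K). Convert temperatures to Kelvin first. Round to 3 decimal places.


Convert to Kelvin:
  T_hot = 36 + 273.15 = 309.15 K
  T_cold = -1 + 273.15 = 272.15 K
Apply Carnot COP formula:
  COP = T_hot_K / (T_hot_K - T_cold_K) = 309.15 / 37.0
  COP = 8.355

8.355


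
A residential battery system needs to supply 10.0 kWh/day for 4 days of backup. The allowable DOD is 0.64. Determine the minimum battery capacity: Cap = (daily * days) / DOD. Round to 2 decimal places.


Total energy needed = daily * days = 10.0 * 4 = 40.0 kWh
Account for depth of discharge:
  Cap = total_energy / DOD = 40.0 / 0.64
  Cap = 62.50 kWh

62.50


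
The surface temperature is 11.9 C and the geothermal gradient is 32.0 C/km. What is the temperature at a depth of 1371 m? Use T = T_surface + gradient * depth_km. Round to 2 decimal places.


Convert depth to km: 1371 / 1000 = 1.371 km
Temperature increase = gradient * depth_km = 32.0 * 1.371 = 43.87 C
Temperature at depth = T_surface + delta_T = 11.9 + 43.87
T = 55.77 C

55.77


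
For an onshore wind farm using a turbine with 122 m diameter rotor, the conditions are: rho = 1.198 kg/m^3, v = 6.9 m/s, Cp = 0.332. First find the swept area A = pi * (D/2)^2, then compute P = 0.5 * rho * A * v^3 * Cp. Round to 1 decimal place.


Step 1 -- Compute swept area:
  A = pi * (D/2)^2 = pi * (122/2)^2 = 11689.87 m^2
Step 2 -- Apply wind power equation:
  P = 0.5 * rho * A * v^3 * Cp
  v^3 = 6.9^3 = 328.509
  P = 0.5 * 1.198 * 11689.87 * 328.509 * 0.332
  P = 763698.1 W

763698.1


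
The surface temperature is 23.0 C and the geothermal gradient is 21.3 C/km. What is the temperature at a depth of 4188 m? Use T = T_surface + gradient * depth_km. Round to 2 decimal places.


Convert depth to km: 4188 / 1000 = 4.188 km
Temperature increase = gradient * depth_km = 21.3 * 4.188 = 89.2 C
Temperature at depth = T_surface + delta_T = 23.0 + 89.2
T = 112.20 C

112.20


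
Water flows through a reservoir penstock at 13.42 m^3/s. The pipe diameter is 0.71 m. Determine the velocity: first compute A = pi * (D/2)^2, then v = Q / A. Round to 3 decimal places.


Compute pipe cross-sectional area:
  A = pi * (D/2)^2 = pi * (0.71/2)^2 = 0.3959 m^2
Calculate velocity:
  v = Q / A = 13.42 / 0.3959
  v = 33.896 m/s

33.896


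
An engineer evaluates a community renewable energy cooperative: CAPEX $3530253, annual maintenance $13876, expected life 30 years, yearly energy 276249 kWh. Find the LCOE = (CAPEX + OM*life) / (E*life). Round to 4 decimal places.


Total cost = CAPEX + OM * lifetime = 3530253 + 13876 * 30 = 3530253 + 416280 = 3946533
Total generation = annual * lifetime = 276249 * 30 = 8287470 kWh
LCOE = 3946533 / 8287470
LCOE = 0.4762 $/kWh

0.4762


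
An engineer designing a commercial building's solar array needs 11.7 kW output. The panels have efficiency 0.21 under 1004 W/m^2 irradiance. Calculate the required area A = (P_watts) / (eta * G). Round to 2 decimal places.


Convert target power to watts: P = 11.7 * 1000 = 11700.0 W
Compute denominator: eta * G = 0.21 * 1004 = 210.84
Required area A = P / (eta * G) = 11700.0 / 210.84
A = 55.49 m^2

55.49


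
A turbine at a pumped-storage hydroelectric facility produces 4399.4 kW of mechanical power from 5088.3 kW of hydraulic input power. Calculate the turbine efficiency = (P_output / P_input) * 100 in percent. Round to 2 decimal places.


Turbine efficiency = (output power / input power) * 100
eta = (4399.4 / 5088.3) * 100
eta = 86.46%

86.46


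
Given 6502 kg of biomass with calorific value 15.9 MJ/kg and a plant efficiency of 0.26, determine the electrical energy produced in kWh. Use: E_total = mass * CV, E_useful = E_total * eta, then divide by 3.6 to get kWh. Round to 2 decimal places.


Total energy = mass * CV = 6502 * 15.9 = 103381.8 MJ
Useful energy = total * eta = 103381.8 * 0.26 = 26879.27 MJ
Convert to kWh: 26879.27 / 3.6
Useful energy = 7466.46 kWh

7466.46


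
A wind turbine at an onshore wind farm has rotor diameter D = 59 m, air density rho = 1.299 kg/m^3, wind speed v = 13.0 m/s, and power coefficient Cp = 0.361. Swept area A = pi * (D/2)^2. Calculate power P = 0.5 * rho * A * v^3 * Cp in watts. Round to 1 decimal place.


Step 1 -- Compute swept area:
  A = pi * (D/2)^2 = pi * (59/2)^2 = 2733.97 m^2
Step 2 -- Apply wind power equation:
  P = 0.5 * rho * A * v^3 * Cp
  v^3 = 13.0^3 = 2197.0
  P = 0.5 * 1.299 * 2733.97 * 2197.0 * 0.361
  P = 1408349.1 W

1408349.1


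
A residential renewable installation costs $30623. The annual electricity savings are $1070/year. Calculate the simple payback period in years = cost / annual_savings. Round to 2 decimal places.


Simple payback period = initial cost / annual savings
Payback = 30623 / 1070
Payback = 28.62 years

28.62


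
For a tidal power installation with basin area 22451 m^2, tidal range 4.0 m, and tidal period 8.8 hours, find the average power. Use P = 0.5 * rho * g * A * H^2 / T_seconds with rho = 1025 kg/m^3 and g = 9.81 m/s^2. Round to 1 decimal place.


Convert period to seconds: T = 8.8 * 3600 = 31680.0 s
H^2 = 4.0^2 = 16.0
P = 0.5 * rho * g * A * H^2 / T
P = 0.5 * 1025 * 9.81 * 22451 * 16.0 / 31680.0
P = 57007.7 W

57007.7


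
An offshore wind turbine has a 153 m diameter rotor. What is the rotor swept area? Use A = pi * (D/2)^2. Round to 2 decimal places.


Compute the rotor radius:
  r = D / 2 = 153 / 2 = 76.5 m
Calculate swept area:
  A = pi * r^2 = pi * 76.5^2
  A = 18385.39 m^2

18385.39


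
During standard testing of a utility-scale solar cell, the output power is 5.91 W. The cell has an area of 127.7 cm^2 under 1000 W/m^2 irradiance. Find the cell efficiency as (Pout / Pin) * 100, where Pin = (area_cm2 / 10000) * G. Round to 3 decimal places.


First compute the input power:
  Pin = area_cm2 / 10000 * G = 127.7 / 10000 * 1000 = 12.77 W
Then compute efficiency:
  Efficiency = (Pout / Pin) * 100 = (5.91 / 12.77) * 100
  Efficiency = 46.280%

46.280


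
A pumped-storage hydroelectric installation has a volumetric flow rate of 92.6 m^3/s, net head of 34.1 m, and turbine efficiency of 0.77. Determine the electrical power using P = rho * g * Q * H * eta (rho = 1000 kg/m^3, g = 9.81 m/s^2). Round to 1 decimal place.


Apply the hydropower formula P = rho * g * Q * H * eta
rho * g = 1000 * 9.81 = 9810.0
P = 9810.0 * 92.6 * 34.1 * 0.77
P = 23852016.3 W

23852016.3


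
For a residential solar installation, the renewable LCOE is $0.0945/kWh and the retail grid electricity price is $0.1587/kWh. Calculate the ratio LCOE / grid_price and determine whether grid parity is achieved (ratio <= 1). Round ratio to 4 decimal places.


Compare LCOE to grid price:
  LCOE = $0.0945/kWh, Grid price = $0.1587/kWh
  Ratio = LCOE / grid_price = 0.0945 / 0.1587 = 0.5955
  Grid parity achieved (ratio <= 1)? yes

0.5955


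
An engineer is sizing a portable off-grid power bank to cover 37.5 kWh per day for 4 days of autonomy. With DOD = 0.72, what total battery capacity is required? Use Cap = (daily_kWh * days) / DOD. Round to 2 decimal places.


Total energy needed = daily * days = 37.5 * 4 = 150.0 kWh
Account for depth of discharge:
  Cap = total_energy / DOD = 150.0 / 0.72
  Cap = 208.33 kWh

208.33


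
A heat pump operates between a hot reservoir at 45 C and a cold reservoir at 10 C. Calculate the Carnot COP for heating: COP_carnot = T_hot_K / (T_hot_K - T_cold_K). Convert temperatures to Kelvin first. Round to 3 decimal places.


Convert to Kelvin:
  T_hot = 45 + 273.15 = 318.15 K
  T_cold = 10 + 273.15 = 283.15 K
Apply Carnot COP formula:
  COP = T_hot_K / (T_hot_K - T_cold_K) = 318.15 / 35.0
  COP = 9.090

9.090


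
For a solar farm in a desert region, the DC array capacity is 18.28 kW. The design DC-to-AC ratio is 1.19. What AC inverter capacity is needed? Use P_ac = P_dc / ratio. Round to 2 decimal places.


The inverter AC capacity is determined by the DC/AC ratio.
Given: P_dc = 18.28 kW, DC/AC ratio = 1.19
P_ac = P_dc / ratio = 18.28 / 1.19
P_ac = 15.36 kW

15.36


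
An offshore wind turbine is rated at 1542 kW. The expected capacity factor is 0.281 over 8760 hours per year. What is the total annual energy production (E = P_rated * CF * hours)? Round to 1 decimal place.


Annual energy = rated_kW * capacity_factor * hours_per_year
Given: P_rated = 1542 kW, CF = 0.281, hours = 8760
E = 1542 * 0.281 * 8760
E = 3795725.5 kWh

3795725.5


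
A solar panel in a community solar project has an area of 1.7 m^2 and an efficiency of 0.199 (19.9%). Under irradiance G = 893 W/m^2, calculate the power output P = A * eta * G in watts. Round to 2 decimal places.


Use the solar power formula P = A * eta * G.
Given: A = 1.7 m^2, eta = 0.199, G = 893 W/m^2
P = 1.7 * 0.199 * 893
P = 302.10 W

302.10


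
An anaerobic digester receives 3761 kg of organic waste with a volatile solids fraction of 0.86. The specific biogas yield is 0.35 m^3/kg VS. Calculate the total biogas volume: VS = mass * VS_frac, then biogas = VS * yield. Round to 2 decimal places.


Compute volatile solids:
  VS = mass * VS_fraction = 3761 * 0.86 = 3234.46 kg
Calculate biogas volume:
  Biogas = VS * specific_yield = 3234.46 * 0.35
  Biogas = 1132.06 m^3

1132.06


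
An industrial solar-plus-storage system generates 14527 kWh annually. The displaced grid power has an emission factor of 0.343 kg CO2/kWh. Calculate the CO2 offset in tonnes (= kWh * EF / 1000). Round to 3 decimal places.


CO2 offset in kg = generation * emission_factor
CO2 offset = 14527 * 0.343 = 4982.76 kg
Convert to tonnes:
  CO2 offset = 4982.76 / 1000 = 4.983 tonnes

4.983


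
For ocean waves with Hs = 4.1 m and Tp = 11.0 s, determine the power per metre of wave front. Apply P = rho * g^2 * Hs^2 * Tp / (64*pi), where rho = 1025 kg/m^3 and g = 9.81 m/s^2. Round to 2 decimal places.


Apply wave power formula:
  g^2 = 9.81^2 = 96.2361
  Hs^2 = 4.1^2 = 16.81
  Numerator = rho * g^2 * Hs^2 * Tp = 1025 * 96.2361 * 16.81 * 11.0 = 18239892.68
  Denominator = 64 * pi = 201.0619
  P = 18239892.68 / 201.0619 = 90717.78 W/m

90717.78


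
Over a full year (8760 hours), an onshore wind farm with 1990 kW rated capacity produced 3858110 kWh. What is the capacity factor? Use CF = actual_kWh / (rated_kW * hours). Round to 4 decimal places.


Capacity factor = actual output / maximum possible output
Maximum possible = rated * hours = 1990 * 8760 = 17432400 kWh
CF = 3858110 / 17432400
CF = 0.2213

0.2213


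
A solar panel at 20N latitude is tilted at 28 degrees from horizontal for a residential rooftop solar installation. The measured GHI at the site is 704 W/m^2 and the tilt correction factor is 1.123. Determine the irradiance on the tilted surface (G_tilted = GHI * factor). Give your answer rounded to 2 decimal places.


Identify the given values:
  GHI = 704 W/m^2, tilt correction factor = 1.123
Apply the formula G_tilted = GHI * factor:
  G_tilted = 704 * 1.123
  G_tilted = 790.59 W/m^2

790.59


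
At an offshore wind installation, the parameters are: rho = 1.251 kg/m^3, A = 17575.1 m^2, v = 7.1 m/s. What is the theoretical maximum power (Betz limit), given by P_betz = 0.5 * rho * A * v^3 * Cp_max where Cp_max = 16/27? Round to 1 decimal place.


The Betz coefficient Cp_max = 16/27 = 0.5926
v^3 = 7.1^3 = 357.911
P_betz = 0.5 * rho * A * v^3 * Cp_max
P_betz = 0.5 * 1.251 * 17575.1 * 357.911 * 0.5926
P_betz = 2331612.5 W

2331612.5


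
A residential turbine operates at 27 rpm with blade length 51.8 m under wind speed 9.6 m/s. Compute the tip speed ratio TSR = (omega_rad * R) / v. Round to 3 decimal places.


Convert rotational speed to rad/s:
  omega = 27 * 2 * pi / 60 = 2.8274 rad/s
Compute tip speed:
  v_tip = omega * R = 2.8274 * 51.8 = 146.461 m/s
Tip speed ratio:
  TSR = v_tip / v_wind = 146.461 / 9.6 = 15.256

15.256


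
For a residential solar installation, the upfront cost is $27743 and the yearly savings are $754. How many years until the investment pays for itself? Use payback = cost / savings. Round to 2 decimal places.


Simple payback period = initial cost / annual savings
Payback = 27743 / 754
Payback = 36.79 years

36.79


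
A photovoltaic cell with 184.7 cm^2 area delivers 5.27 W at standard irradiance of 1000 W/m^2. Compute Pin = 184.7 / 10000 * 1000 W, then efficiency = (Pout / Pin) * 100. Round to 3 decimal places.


First compute the input power:
  Pin = area_cm2 / 10000 * G = 184.7 / 10000 * 1000 = 18.47 W
Then compute efficiency:
  Efficiency = (Pout / Pin) * 100 = (5.27 / 18.47) * 100
  Efficiency = 28.533%

28.533


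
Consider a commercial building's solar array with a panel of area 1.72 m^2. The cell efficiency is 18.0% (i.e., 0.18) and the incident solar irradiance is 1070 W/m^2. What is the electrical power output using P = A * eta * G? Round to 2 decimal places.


Use the solar power formula P = A * eta * G.
Given: A = 1.72 m^2, eta = 0.18, G = 1070 W/m^2
P = 1.72 * 0.18 * 1070
P = 331.27 W

331.27


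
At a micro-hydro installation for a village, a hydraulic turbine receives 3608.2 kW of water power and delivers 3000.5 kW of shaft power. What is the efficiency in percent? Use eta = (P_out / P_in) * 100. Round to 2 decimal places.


Turbine efficiency = (output power / input power) * 100
eta = (3000.5 / 3608.2) * 100
eta = 83.16%

83.16


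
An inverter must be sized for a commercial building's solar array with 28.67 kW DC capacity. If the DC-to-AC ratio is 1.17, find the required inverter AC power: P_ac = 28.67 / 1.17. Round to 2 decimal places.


The inverter AC capacity is determined by the DC/AC ratio.
Given: P_dc = 28.67 kW, DC/AC ratio = 1.17
P_ac = P_dc / ratio = 28.67 / 1.17
P_ac = 24.50 kW

24.50


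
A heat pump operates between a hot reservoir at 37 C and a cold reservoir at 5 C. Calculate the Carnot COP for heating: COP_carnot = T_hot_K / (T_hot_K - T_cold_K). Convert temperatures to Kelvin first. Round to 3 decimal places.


Convert to Kelvin:
  T_hot = 37 + 273.15 = 310.15 K
  T_cold = 5 + 273.15 = 278.15 K
Apply Carnot COP formula:
  COP = T_hot_K / (T_hot_K - T_cold_K) = 310.15 / 32.0
  COP = 9.692

9.692


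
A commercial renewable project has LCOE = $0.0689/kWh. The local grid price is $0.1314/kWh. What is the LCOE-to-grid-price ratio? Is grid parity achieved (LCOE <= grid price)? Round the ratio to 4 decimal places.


Compare LCOE to grid price:
  LCOE = $0.0689/kWh, Grid price = $0.1314/kWh
  Ratio = LCOE / grid_price = 0.0689 / 0.1314 = 0.5244
  Grid parity achieved (ratio <= 1)? yes

0.5244


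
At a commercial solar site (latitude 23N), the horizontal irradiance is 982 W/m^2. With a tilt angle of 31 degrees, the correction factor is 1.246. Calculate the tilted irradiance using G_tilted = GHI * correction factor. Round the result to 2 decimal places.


Identify the given values:
  GHI = 982 W/m^2, tilt correction factor = 1.246
Apply the formula G_tilted = GHI * factor:
  G_tilted = 982 * 1.246
  G_tilted = 1223.57 W/m^2

1223.57


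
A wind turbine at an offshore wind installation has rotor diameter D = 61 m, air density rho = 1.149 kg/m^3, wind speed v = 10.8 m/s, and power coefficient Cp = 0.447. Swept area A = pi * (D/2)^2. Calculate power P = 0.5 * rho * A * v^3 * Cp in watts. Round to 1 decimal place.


Step 1 -- Compute swept area:
  A = pi * (D/2)^2 = pi * (61/2)^2 = 2922.47 m^2
Step 2 -- Apply wind power equation:
  P = 0.5 * rho * A * v^3 * Cp
  v^3 = 10.8^3 = 1259.712
  P = 0.5 * 1.149 * 2922.47 * 1259.712 * 0.447
  P = 945406.0 W

945406.0


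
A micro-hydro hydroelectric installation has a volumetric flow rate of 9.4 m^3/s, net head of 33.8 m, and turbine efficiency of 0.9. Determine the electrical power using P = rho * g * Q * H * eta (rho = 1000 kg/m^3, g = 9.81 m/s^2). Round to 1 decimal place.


Apply the hydropower formula P = rho * g * Q * H * eta
rho * g = 1000 * 9.81 = 9810.0
P = 9810.0 * 9.4 * 33.8 * 0.9
P = 2805149.9 W

2805149.9


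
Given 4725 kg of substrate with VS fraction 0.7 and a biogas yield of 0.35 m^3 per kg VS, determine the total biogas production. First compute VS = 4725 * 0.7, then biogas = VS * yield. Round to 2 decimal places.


Compute volatile solids:
  VS = mass * VS_fraction = 4725 * 0.7 = 3307.5 kg
Calculate biogas volume:
  Biogas = VS * specific_yield = 3307.5 * 0.35
  Biogas = 1157.63 m^3

1157.63


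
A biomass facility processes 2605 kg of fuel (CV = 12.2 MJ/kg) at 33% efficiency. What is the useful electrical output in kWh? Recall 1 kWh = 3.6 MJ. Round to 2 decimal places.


Total energy = mass * CV = 2605 * 12.2 = 31781.0 MJ
Useful energy = total * eta = 31781.0 * 0.33 = 10487.73 MJ
Convert to kWh: 10487.73 / 3.6
Useful energy = 2913.26 kWh

2913.26


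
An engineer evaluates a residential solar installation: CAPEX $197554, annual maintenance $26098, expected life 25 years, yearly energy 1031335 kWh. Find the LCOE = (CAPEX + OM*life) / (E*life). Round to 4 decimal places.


Total cost = CAPEX + OM * lifetime = 197554 + 26098 * 25 = 197554 + 652450 = 850004
Total generation = annual * lifetime = 1031335 * 25 = 25783375 kWh
LCOE = 850004 / 25783375
LCOE = 0.0330 $/kWh

0.0330


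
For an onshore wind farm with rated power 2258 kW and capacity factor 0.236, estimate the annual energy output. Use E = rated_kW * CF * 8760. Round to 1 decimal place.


Annual energy = rated_kW * capacity_factor * hours_per_year
Given: P_rated = 2258 kW, CF = 0.236, hours = 8760
E = 2258 * 0.236 * 8760
E = 4668098.9 kWh

4668098.9


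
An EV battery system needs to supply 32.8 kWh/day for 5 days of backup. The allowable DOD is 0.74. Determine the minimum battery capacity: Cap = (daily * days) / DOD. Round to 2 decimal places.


Total energy needed = daily * days = 32.8 * 5 = 164.0 kWh
Account for depth of discharge:
  Cap = total_energy / DOD = 164.0 / 0.74
  Cap = 221.62 kWh

221.62


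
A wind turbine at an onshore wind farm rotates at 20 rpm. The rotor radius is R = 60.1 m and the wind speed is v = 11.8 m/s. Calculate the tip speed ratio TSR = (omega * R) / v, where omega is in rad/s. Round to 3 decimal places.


Convert rotational speed to rad/s:
  omega = 20 * 2 * pi / 60 = 2.0944 rad/s
Compute tip speed:
  v_tip = omega * R = 2.0944 * 60.1 = 125.873 m/s
Tip speed ratio:
  TSR = v_tip / v_wind = 125.873 / 11.8 = 10.667

10.667


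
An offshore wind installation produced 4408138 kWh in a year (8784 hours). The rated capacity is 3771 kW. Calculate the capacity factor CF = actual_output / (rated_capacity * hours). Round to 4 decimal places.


Capacity factor = actual output / maximum possible output
Maximum possible = rated * hours = 3771 * 8784 = 33124464 kWh
CF = 4408138 / 33124464
CF = 0.1331

0.1331


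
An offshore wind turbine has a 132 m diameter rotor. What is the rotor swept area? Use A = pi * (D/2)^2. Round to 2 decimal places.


Compute the rotor radius:
  r = D / 2 = 132 / 2 = 66.0 m
Calculate swept area:
  A = pi * r^2 = pi * 66.0^2
  A = 13684.78 m^2

13684.78


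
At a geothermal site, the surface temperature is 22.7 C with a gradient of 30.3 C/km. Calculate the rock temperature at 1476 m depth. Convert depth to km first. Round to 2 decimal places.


Convert depth to km: 1476 / 1000 = 1.476 km
Temperature increase = gradient * depth_km = 30.3 * 1.476 = 44.72 C
Temperature at depth = T_surface + delta_T = 22.7 + 44.72
T = 67.42 C

67.42


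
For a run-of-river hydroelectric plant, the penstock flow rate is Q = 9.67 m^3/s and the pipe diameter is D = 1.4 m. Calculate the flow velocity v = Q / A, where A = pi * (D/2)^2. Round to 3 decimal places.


Compute pipe cross-sectional area:
  A = pi * (D/2)^2 = pi * (1.4/2)^2 = 1.5394 m^2
Calculate velocity:
  v = Q / A = 9.67 / 1.5394
  v = 6.282 m/s

6.282


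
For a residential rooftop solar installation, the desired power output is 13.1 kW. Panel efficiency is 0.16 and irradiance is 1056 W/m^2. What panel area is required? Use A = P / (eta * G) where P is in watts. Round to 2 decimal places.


Convert target power to watts: P = 13.1 * 1000 = 13100.0 W
Compute denominator: eta * G = 0.16 * 1056 = 168.96
Required area A = P / (eta * G) = 13100.0 / 168.96
A = 77.53 m^2

77.53


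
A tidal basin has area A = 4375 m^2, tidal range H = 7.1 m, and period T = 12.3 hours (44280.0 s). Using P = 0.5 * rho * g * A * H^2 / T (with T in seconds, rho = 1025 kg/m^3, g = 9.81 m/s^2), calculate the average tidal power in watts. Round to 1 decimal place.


Convert period to seconds: T = 12.3 * 3600 = 44280.0 s
H^2 = 7.1^2 = 50.41
P = 0.5 * rho * g * A * H^2 / T
P = 0.5 * 1025 * 9.81 * 4375 * 50.41 / 44280.0
P = 25040.9 W

25040.9


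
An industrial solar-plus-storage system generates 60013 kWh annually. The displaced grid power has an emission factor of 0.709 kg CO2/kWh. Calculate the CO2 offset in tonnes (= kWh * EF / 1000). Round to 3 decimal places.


CO2 offset in kg = generation * emission_factor
CO2 offset = 60013 * 0.709 = 42549.22 kg
Convert to tonnes:
  CO2 offset = 42549.22 / 1000 = 42.549 tonnes

42.549


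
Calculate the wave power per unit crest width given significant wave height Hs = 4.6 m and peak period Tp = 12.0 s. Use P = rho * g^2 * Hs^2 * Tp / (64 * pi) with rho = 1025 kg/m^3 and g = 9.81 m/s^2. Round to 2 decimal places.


Apply wave power formula:
  g^2 = 9.81^2 = 96.2361
  Hs^2 = 4.6^2 = 21.16
  Numerator = rho * g^2 * Hs^2 * Tp = 1025 * 96.2361 * 21.16 * 12.0 = 25047177.27
  Denominator = 64 * pi = 201.0619
  P = 25047177.27 / 201.0619 = 124574.44 W/m

124574.44


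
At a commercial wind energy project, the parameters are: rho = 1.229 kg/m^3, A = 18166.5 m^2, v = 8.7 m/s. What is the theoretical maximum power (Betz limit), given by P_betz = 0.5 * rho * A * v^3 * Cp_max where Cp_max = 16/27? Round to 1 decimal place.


The Betz coefficient Cp_max = 16/27 = 0.5926
v^3 = 8.7^3 = 658.503
P_betz = 0.5 * rho * A * v^3 * Cp_max
P_betz = 0.5 * 1.229 * 18166.5 * 658.503 * 0.5926
P_betz = 4356193.1 W

4356193.1


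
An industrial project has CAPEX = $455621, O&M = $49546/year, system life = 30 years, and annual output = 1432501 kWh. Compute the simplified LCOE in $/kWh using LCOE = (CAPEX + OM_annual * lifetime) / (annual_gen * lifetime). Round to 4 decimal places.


Total cost = CAPEX + OM * lifetime = 455621 + 49546 * 30 = 455621 + 1486380 = 1942001
Total generation = annual * lifetime = 1432501 * 30 = 42975030 kWh
LCOE = 1942001 / 42975030
LCOE = 0.0452 $/kWh

0.0452


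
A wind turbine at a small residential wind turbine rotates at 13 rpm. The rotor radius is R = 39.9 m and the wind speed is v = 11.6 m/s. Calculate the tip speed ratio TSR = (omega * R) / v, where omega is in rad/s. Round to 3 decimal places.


Convert rotational speed to rad/s:
  omega = 13 * 2 * pi / 60 = 1.3614 rad/s
Compute tip speed:
  v_tip = omega * R = 1.3614 * 39.9 = 54.318 m/s
Tip speed ratio:
  TSR = v_tip / v_wind = 54.318 / 11.6 = 4.683

4.683


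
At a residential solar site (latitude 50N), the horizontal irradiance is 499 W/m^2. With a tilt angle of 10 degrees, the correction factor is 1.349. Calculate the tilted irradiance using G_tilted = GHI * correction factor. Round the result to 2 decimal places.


Identify the given values:
  GHI = 499 W/m^2, tilt correction factor = 1.349
Apply the formula G_tilted = GHI * factor:
  G_tilted = 499 * 1.349
  G_tilted = 673.15 W/m^2

673.15


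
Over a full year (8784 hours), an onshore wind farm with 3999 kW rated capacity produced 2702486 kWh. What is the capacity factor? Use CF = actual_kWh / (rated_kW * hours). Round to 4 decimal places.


Capacity factor = actual output / maximum possible output
Maximum possible = rated * hours = 3999 * 8784 = 35127216 kWh
CF = 2702486 / 35127216
CF = 0.0769

0.0769


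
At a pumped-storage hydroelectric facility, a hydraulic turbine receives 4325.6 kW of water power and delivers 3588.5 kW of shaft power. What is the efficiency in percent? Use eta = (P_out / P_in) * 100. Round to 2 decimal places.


Turbine efficiency = (output power / input power) * 100
eta = (3588.5 / 4325.6) * 100
eta = 82.96%

82.96


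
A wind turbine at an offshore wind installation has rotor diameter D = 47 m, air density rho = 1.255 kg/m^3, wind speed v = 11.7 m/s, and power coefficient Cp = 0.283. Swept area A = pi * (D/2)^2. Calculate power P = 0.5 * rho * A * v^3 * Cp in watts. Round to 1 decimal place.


Step 1 -- Compute swept area:
  A = pi * (D/2)^2 = pi * (47/2)^2 = 1734.94 m^2
Step 2 -- Apply wind power equation:
  P = 0.5 * rho * A * v^3 * Cp
  v^3 = 11.7^3 = 1601.613
  P = 0.5 * 1.255 * 1734.94 * 1601.613 * 0.283
  P = 493450.2 W

493450.2


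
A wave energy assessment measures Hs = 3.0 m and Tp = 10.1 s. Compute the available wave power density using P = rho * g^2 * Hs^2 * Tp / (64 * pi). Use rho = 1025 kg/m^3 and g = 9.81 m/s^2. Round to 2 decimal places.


Apply wave power formula:
  g^2 = 9.81^2 = 96.2361
  Hs^2 = 3.0^2 = 9.0
  Numerator = rho * g^2 * Hs^2 * Tp = 1025 * 96.2361 * 9.0 * 10.1 = 8966558.03
  Denominator = 64 * pi = 201.0619
  P = 8966558.03 / 201.0619 = 44596.00 W/m

44596.00


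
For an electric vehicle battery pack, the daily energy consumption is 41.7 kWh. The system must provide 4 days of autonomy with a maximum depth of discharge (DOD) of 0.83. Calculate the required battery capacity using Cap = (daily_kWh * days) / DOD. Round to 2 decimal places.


Total energy needed = daily * days = 41.7 * 4 = 166.8 kWh
Account for depth of discharge:
  Cap = total_energy / DOD = 166.8 / 0.83
  Cap = 200.96 kWh

200.96


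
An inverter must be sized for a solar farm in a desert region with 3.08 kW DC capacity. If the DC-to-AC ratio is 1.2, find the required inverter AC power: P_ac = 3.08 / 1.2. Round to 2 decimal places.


The inverter AC capacity is determined by the DC/AC ratio.
Given: P_dc = 3.08 kW, DC/AC ratio = 1.2
P_ac = P_dc / ratio = 3.08 / 1.2
P_ac = 2.57 kW

2.57


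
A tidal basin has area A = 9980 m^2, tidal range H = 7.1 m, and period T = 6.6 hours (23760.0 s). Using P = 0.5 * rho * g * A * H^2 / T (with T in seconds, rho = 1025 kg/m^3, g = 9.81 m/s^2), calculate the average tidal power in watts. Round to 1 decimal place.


Convert period to seconds: T = 6.6 * 3600 = 23760.0 s
H^2 = 7.1^2 = 50.41
P = 0.5 * rho * g * A * H^2 / T
P = 0.5 * 1025 * 9.81 * 9980 * 50.41 / 23760.0
P = 106454.4 W

106454.4


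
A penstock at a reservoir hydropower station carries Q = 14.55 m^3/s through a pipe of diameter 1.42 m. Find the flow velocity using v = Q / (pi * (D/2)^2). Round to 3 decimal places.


Compute pipe cross-sectional area:
  A = pi * (D/2)^2 = pi * (1.42/2)^2 = 1.5837 m^2
Calculate velocity:
  v = Q / A = 14.55 / 1.5837
  v = 9.187 m/s

9.187


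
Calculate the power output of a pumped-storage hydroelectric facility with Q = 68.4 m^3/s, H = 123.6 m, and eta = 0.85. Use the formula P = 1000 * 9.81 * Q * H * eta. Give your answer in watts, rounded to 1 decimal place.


Apply the hydropower formula P = rho * g * Q * H * eta
rho * g = 1000 * 9.81 = 9810.0
P = 9810.0 * 68.4 * 123.6 * 0.85
P = 70495680.2 W

70495680.2


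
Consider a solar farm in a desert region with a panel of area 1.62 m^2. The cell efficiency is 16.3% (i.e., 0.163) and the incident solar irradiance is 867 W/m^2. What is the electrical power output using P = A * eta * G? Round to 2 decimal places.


Use the solar power formula P = A * eta * G.
Given: A = 1.62 m^2, eta = 0.163, G = 867 W/m^2
P = 1.62 * 0.163 * 867
P = 228.94 W

228.94


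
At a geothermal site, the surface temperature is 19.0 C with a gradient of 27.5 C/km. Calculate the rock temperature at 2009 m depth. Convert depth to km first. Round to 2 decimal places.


Convert depth to km: 2009 / 1000 = 2.009 km
Temperature increase = gradient * depth_km = 27.5 * 2.009 = 55.25 C
Temperature at depth = T_surface + delta_T = 19.0 + 55.25
T = 74.25 C

74.25


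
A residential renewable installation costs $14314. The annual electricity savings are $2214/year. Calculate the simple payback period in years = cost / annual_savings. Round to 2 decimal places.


Simple payback period = initial cost / annual savings
Payback = 14314 / 2214
Payback = 6.47 years

6.47


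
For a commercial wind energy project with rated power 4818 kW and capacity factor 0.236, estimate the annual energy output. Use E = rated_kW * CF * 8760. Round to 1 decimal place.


Annual energy = rated_kW * capacity_factor * hours_per_year
Given: P_rated = 4818 kW, CF = 0.236, hours = 8760
E = 4818 * 0.236 * 8760
E = 9960540.5 kWh

9960540.5


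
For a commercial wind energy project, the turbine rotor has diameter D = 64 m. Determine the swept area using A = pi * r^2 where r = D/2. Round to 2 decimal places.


Compute the rotor radius:
  r = D / 2 = 64 / 2 = 32.0 m
Calculate swept area:
  A = pi * r^2 = pi * 32.0^2
  A = 3216.99 m^2

3216.99


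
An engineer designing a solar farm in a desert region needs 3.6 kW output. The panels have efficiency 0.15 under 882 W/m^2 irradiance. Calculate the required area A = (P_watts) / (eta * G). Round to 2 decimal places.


Convert target power to watts: P = 3.6 * 1000 = 3600.0 W
Compute denominator: eta * G = 0.15 * 882 = 132.3
Required area A = P / (eta * G) = 3600.0 / 132.3
A = 27.21 m^2

27.21


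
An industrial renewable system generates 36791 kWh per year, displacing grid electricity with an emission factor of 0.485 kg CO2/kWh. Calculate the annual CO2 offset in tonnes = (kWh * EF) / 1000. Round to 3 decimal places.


CO2 offset in kg = generation * emission_factor
CO2 offset = 36791 * 0.485 = 17843.64 kg
Convert to tonnes:
  CO2 offset = 17843.64 / 1000 = 17.844 tonnes

17.844


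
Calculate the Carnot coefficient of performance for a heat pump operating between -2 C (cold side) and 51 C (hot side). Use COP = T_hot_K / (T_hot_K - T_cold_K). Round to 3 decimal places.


Convert to Kelvin:
  T_hot = 51 + 273.15 = 324.15 K
  T_cold = -2 + 273.15 = 271.15 K
Apply Carnot COP formula:
  COP = T_hot_K / (T_hot_K - T_cold_K) = 324.15 / 53.0
  COP = 6.116

6.116


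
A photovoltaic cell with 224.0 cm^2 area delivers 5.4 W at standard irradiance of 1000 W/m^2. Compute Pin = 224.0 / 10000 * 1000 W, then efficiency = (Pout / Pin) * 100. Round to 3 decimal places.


First compute the input power:
  Pin = area_cm2 / 10000 * G = 224.0 / 10000 * 1000 = 22.4 W
Then compute efficiency:
  Efficiency = (Pout / Pin) * 100 = (5.4 / 22.4) * 100
  Efficiency = 24.107%

24.107


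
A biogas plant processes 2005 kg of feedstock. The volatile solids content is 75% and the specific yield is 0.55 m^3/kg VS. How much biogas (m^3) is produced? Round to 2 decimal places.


Compute volatile solids:
  VS = mass * VS_fraction = 2005 * 0.75 = 1503.75 kg
Calculate biogas volume:
  Biogas = VS * specific_yield = 1503.75 * 0.55
  Biogas = 827.06 m^3

827.06
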